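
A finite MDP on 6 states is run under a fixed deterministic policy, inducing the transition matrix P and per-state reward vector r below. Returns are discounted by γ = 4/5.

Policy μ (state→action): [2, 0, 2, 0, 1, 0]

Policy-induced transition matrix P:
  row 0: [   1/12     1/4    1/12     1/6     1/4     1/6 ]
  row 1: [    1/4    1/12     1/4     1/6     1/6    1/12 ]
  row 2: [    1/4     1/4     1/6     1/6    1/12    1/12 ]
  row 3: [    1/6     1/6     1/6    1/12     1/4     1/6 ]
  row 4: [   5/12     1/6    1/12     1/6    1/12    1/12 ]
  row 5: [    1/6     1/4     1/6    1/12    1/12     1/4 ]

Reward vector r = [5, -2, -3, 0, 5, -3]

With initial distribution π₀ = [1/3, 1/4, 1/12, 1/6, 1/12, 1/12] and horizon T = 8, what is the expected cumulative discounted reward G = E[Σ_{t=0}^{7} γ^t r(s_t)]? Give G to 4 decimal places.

t=0: π = [0.3333, 0.2500, 0.0833, 0.1667, 0.0833, 0.0833], E[r] = 1.0833, γ^t·E[r] = 1.083333, running G = 1.083333
t=1: π = [0.1875, 0.1875, 0.1528, 0.1458, 0.1875, 0.1389], E[r] = 0.6250, γ^t·E[r] = 0.500000, running G = 1.583333
t=2: π = [0.2263, 0.1910, 0.1510, 0.1429, 0.1545, 0.1343], E[r] = 0.6661, γ^t·E[r] = 0.426296, running G = 2.009630
t=3: π = [0.2149, 0.1934, 0.1508, 0.1436, 0.1608, 0.1365], E[r] = 0.6299, γ^t·E[r] = 0.322494, running G = 2.332123
t=4: π = [0.2176, 0.1924, 0.1515, 0.1433, 0.1592, 0.1360], E[r] = 0.6371, γ^t·E[r] = 0.260951, running G = 2.593075
t=5: π = [0.2170, 0.1927, 0.1513, 0.1434, 0.1595, 0.1361], E[r] = 0.6350, γ^t·E[r] = 0.208084, running G = 2.801159
t=6: π = [0.2171, 0.1926, 0.1514, 0.1434, 0.1595, 0.1360], E[r] = 0.6355, γ^t·E[r] = 0.166593, running G = 2.967751
t=7: π = [0.2171, 0.1927, 0.1513, 0.1434, 0.1595, 0.1361], E[r] = 0.6354, γ^t·E[r] = 0.133251, running G = 3.101003

G = 3.1010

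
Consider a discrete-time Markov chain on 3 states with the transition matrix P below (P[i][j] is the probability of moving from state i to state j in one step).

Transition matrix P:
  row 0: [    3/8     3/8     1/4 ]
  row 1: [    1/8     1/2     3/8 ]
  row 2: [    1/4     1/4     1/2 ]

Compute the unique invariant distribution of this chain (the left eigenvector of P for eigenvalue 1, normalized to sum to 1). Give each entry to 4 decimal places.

Balance equations π_j = Σ_i π_i·P[i][j]:
  π_0 = 3/8·π_0 + 1/8·π_1 + 1/4·π_2
  π_1 = 3/8·π_0 + 1/2·π_1 + 1/4·π_2
  normalize: π_0 + π_1 + π_2 = 1
Solving the linear system gives exactly π = [10/43, 16/43, 17/43].

π = [0.2326, 0.3721, 0.3953]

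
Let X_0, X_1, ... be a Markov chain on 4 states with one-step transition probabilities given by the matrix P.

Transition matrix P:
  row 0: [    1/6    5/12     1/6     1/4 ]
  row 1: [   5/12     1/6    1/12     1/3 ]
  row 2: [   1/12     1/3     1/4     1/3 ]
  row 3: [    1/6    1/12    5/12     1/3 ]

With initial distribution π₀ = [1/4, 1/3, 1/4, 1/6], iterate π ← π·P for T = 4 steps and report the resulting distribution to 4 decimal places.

t=0: π = [0.2500, 0.3333, 0.2500, 0.1667]
t=1: π = [0.2292, 0.2569, 0.2014, 0.3125]
t=2: π = [0.2141, 0.2315, 0.2402, 0.3142]
t=3: π = [0.2045, 0.2340, 0.2459, 0.3155]
t=4: π = [0.2047, 0.2325, 0.2465, 0.3163]

π = [0.2047, 0.2325, 0.2465, 0.3163]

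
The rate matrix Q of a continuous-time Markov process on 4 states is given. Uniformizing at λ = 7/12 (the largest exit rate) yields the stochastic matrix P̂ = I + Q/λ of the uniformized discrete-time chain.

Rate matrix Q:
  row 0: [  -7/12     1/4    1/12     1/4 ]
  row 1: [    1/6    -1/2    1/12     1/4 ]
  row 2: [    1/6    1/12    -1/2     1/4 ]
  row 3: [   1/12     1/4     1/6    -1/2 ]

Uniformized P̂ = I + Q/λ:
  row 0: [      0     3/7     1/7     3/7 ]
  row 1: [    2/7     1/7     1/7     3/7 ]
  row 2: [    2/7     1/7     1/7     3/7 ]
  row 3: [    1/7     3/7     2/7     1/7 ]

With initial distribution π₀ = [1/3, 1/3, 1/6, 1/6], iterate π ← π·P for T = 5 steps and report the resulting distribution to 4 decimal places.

π = [0.1857, 0.2903, 0.1903, 0.3337]

t=0: π = [0.3333, 0.3333, 0.1667, 0.1667]
t=1: π = [0.1667, 0.2857, 0.1667, 0.3810]
t=2: π = [0.1837, 0.2993, 0.1973, 0.3197]
t=3: π = [0.1876, 0.2867, 0.1885, 0.3372]
t=4: π = [0.1840, 0.2928, 0.1910, 0.3322]
t=5: π = [0.1857, 0.2903, 0.1903, 0.3337]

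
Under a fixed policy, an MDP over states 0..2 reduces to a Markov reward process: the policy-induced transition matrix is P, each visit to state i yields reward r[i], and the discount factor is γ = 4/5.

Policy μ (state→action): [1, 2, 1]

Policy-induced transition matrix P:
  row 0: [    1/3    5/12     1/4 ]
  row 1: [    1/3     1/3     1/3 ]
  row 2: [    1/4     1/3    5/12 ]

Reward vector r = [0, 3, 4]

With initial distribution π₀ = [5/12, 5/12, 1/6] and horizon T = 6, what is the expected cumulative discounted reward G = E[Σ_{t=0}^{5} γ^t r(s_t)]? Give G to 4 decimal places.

t=0: π = [0.4167, 0.4167, 0.1667], E[r] = 1.9167, γ^t·E[r] = 1.916667, running G = 1.916667
t=1: π = [0.3194, 0.3681, 0.3125], E[r] = 2.3542, γ^t·E[r] = 1.883333, running G = 3.800000
t=2: π = [0.3073, 0.3600, 0.3328], E[r] = 2.4109, γ^t·E[r] = 1.542963, running G = 5.342963
t=3: π = [0.3056, 0.3589, 0.3355], E[r] = 2.4186, γ^t·E[r] = 1.238346, running G = 6.581309
t=4: π = [0.3054, 0.3588, 0.3358], E[r] = 2.4197, γ^t·E[r] = 0.991103, running G = 7.572412
t=5: π = [0.3053, 0.3588, 0.3359], E[r] = 2.4198, γ^t·E[r] = 0.792928, running G = 8.365340

G = 8.3653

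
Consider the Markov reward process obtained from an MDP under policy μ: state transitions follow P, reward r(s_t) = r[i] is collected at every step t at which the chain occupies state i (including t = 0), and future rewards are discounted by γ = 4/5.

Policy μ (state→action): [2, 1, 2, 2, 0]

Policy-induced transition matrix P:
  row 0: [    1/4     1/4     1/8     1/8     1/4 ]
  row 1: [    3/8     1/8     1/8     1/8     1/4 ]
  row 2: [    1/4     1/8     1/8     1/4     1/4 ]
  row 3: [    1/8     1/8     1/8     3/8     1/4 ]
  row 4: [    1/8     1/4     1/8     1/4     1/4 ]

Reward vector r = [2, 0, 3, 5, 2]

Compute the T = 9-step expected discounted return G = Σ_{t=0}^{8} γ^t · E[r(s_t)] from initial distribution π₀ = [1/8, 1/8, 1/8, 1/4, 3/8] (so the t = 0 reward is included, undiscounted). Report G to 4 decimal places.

t=0: π = [0.1250, 0.1250, 0.1250, 0.2500, 0.3750], E[r] = 2.6250, γ^t·E[r] = 2.625000, running G = 2.625000
t=1: π = [0.1875, 0.1875, 0.1250, 0.2500, 0.2500], E[r] = 2.5000, γ^t·E[r] = 2.000000, running G = 4.625000
t=2: π = [0.2109, 0.1797, 0.1250, 0.2344, 0.2500], E[r] = 2.4688, γ^t·E[r] = 1.580000, running G = 6.205000
t=3: π = [0.2119, 0.1826, 0.1250, 0.2305, 0.2500], E[r] = 2.4512, γ^t·E[r] = 1.255000, running G = 7.460000
t=4: π = [0.2128, 0.1827, 0.1250, 0.2295, 0.2500], E[r] = 2.4480, γ^t·E[r] = 1.002700, running G = 8.462700
t=5: π = [0.2129, 0.1828, 0.1250, 0.2292, 0.2500], E[r] = 2.4471, γ^t·E[r] = 0.801850, running G = 9.264550
t=6: π = [0.2129, 0.1829, 0.1250, 0.2292, 0.2500], E[r] = 2.4468, γ^t·E[r] = 0.641423, running G = 9.905973
t=7: π = [0.2130, 0.1829, 0.1250, 0.2292, 0.2500], E[r] = 2.4468, γ^t·E[r] = 0.513127, running G = 10.419100
t=8: π = [0.2130, 0.1829, 0.1250, 0.2292, 0.2500], E[r] = 2.4468, γ^t·E[r] = 0.410499, running G = 10.829598

G = 10.8296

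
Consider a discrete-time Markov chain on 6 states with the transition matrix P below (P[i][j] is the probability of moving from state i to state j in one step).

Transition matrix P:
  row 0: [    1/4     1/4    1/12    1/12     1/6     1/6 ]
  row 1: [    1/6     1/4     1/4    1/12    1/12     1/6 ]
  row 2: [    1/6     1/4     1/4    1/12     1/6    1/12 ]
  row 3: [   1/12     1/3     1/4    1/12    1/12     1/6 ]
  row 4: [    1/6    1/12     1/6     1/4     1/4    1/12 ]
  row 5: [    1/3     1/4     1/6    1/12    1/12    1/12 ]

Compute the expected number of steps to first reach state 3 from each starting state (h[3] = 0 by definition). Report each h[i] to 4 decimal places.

h = [9.2361, 9.3770, 9.2230, 0.0000, 7.5180, 9.3672]

First-step conditioning: h[3] = 0; for i ≠ 3, h[i] = 1 + Σ_k P[i][k]·h[k].
  h[0] = 1 + 1/4·h[0] + 1/4·h[1] + 1/12·h[2] + 1/6·h[4] + 1/6·h[5]
  h[1] = 1 + 1/6·h[0] + 1/4·h[1] + 1/4·h[2] + 1/12·h[4] + 1/6·h[5]
  h[2] = 1 + 1/6·h[0] + 1/4·h[1] + 1/4·h[2] + 1/6·h[4] + 1/12·h[5]
  h[4] = 1 + 1/6·h[0] + 1/12·h[1] + 1/6·h[2] + 1/4·h[4] + 1/12·h[5]
  h[5] = 1 + 1/3·h[0] + 1/4·h[1] + 1/6·h[2] + 1/12·h[4] + 1/12·h[5]
Solving the 5×5 linear system over states ≠ 3 gives exactly h = [2817/305, 572/61, 2813/305, 0, 2293/305, 2857/305] (h[3] = 0 is the target).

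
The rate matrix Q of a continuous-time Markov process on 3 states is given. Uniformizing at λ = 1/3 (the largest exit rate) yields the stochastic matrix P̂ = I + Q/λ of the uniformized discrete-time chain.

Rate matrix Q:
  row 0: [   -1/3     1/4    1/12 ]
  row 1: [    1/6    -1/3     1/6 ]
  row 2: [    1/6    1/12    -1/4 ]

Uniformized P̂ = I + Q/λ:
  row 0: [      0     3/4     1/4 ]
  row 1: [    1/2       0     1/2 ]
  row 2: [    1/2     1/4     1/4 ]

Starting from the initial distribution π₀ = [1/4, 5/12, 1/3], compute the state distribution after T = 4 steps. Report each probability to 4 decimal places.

t=0: π = [0.2500, 0.4167, 0.3333]
t=1: π = [0.3750, 0.2708, 0.3542]
t=2: π = [0.3125, 0.3698, 0.3177]
t=3: π = [0.3438, 0.3138, 0.3424]
t=4: π = [0.3281, 0.3434, 0.3285]

π = [0.3281, 0.3434, 0.3285]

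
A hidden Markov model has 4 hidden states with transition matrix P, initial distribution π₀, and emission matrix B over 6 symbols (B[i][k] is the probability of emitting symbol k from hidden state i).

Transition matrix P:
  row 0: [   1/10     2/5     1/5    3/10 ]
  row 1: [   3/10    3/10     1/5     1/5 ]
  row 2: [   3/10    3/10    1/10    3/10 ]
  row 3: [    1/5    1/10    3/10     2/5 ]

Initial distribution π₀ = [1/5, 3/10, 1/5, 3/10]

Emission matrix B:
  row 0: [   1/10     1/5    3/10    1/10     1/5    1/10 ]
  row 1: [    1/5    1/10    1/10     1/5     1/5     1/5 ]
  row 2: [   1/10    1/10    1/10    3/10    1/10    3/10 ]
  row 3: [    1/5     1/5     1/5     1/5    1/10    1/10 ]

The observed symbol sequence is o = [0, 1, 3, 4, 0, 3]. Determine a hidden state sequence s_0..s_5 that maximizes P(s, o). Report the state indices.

t=0: δ = [2.000e-02, 6.000e-02, 2.000e-02, 6.000e-02]  (obs o_0=0)
t=1: δ = [3.600e-03, 1.800e-03, 1.800e-03, 4.800e-03]  ψ = [1, 1, 3, 3]  (obs o_1=1)
t=2: δ = [9.600e-05, 2.880e-04, 4.320e-04, 3.840e-04]  ψ = [3, 0, 3, 3]  (obs o_2=3)
t=3: δ = [2.592e-05, 2.592e-05, 1.152e-05, 1.536e-05]  ψ = [2, 2, 3, 3]  (obs o_3=4)
t=4: δ = [7.776e-07, 2.074e-06, 5.184e-07, 1.555e-06]  ψ = [1, 0, 0, 0]  (obs o_4=0)
t=5: δ = [6.221e-08, 1.244e-07, 1.400e-07, 1.244e-07]  ψ = [1, 1, 3, 3]  (obs o_5=3)
backtrack: best end state = 2; path = [3, 3, 2, 0, 3, 2]

path = [3, 3, 2, 0, 3, 2]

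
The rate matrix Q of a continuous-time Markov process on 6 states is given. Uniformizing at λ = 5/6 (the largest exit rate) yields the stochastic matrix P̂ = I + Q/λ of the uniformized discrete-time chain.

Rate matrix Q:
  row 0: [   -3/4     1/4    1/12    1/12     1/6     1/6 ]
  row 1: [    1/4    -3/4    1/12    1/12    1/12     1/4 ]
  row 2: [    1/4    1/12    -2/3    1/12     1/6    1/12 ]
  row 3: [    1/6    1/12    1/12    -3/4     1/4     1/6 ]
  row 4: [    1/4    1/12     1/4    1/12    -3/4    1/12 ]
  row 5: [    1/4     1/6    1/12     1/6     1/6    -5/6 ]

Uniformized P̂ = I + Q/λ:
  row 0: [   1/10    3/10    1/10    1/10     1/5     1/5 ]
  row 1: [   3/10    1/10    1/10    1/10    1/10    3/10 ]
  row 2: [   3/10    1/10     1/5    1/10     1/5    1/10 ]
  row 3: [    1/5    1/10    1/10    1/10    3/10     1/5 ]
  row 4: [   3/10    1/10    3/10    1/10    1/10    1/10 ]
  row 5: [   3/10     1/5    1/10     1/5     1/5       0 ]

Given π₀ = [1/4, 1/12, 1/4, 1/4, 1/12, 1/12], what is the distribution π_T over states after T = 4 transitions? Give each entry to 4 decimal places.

t=0: π = [0.2500, 0.0833, 0.2500, 0.2500, 0.0833, 0.0833]
t=1: π = [0.2250, 0.1583, 0.1417, 0.1083, 0.2083, 0.1583]
t=2: π = [0.2442, 0.1608, 0.1558, 0.1158, 0.1742, 0.1492]
t=3: π = [0.2396, 0.1638, 0.1504, 0.1149, 0.1781, 0.1533]
t=4: π = [0.2406, 0.1632, 0.1507, 0.1153, 0.1773, 0.1529]

π = [0.2406, 0.1632, 0.1507, 0.1153, 0.1773, 0.1529]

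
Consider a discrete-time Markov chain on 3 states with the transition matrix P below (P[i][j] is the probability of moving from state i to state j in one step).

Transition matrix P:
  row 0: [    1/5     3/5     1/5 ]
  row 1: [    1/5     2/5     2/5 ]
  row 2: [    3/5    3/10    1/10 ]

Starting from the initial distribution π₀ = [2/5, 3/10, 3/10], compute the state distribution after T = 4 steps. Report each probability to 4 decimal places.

π = [0.3046, 0.4352, 0.2602]

t=0: π = [0.4000, 0.3000, 0.3000]
t=1: π = [0.3200, 0.4500, 0.2300]
t=2: π = [0.2920, 0.4410, 0.2670]
t=3: π = [0.3068, 0.4317, 0.2615]
t=4: π = [0.3046, 0.4352, 0.2602]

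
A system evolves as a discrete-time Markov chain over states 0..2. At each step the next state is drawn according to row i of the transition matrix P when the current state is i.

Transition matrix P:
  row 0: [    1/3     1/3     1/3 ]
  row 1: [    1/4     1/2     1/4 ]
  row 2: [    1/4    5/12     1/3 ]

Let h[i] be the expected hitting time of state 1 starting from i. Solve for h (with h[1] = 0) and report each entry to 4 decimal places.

First-step conditioning: h[1] = 0; for i ≠ 1, h[i] = 1 + Σ_k P[i][k]·h[k].
  h[0] = 1 + 1/3·h[0] + 1/3·h[2]
  h[2] = 1 + 1/4·h[0] + 1/3·h[2]
Solving the 2×2 linear system over states ≠ 1 gives exactly h = [36/13, 0, 33/13] (h[1] = 0 is the target).

h = [2.7692, 0.0000, 2.5385]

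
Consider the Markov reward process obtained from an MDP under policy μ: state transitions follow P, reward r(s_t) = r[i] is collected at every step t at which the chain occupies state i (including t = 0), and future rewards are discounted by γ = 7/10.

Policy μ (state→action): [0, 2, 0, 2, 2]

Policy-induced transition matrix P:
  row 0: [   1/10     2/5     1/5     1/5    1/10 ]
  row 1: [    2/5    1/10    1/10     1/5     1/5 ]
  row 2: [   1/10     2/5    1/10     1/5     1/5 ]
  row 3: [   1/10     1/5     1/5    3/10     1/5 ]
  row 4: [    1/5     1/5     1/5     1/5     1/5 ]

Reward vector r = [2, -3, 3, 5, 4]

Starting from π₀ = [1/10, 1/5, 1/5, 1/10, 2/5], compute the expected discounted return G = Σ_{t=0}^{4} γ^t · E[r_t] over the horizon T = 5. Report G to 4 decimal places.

G = 5.7738

t=0: π = [0.1000, 0.2000, 0.2000, 0.1000, 0.4000], E[r] = 2.3000, γ^t·E[r] = 2.300000, running G = 2.300000
t=1: π = [0.2000, 0.2400, 0.1600, 0.2100, 0.1900], E[r] = 1.9700, γ^t·E[r] = 1.379000, running G = 3.679000
t=2: π = [0.1910, 0.2480, 0.1600, 0.2210, 0.1800], E[r] = 1.9430, γ^t·E[r] = 0.952070, running G = 4.631070
t=3: π = [0.1924, 0.2454, 0.1592, 0.2221, 0.1809], E[r] = 1.9603, γ^t·E[r] = 0.672383, running G = 5.303453
t=4: π = [0.1917, 0.2458, 0.1595, 0.2222, 0.1808], E[r] = 1.9588, γ^t·E[r] = 0.470305, running G = 5.773758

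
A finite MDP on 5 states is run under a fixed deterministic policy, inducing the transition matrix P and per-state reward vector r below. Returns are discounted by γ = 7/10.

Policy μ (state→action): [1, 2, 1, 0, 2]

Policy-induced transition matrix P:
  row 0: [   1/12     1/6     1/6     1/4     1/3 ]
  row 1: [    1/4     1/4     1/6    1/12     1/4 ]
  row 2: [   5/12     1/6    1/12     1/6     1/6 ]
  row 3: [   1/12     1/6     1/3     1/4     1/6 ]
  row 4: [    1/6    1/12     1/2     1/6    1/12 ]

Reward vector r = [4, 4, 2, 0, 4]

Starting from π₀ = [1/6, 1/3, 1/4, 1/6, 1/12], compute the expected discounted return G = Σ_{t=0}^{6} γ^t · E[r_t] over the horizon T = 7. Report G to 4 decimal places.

t=0: π = [0.1667, 0.3333, 0.2500, 0.1667, 0.0833], E[r] = 2.8333, γ^t·E[r] = 2.833333, running G = 2.833333
t=1: π = [0.2292, 0.1875, 0.2014, 0.1667, 0.2153], E[r] = 2.9306, γ^t·E[r] = 2.051389, running G = 4.884722
t=2: π = [0.1997, 0.1644, 0.2494, 0.1840, 0.2025], E[r] = 2.7650, γ^t·E[r] = 1.354873, running G = 6.239595
t=3: π = [0.2107, 0.1635, 0.2441, 0.1849, 0.1968], E[r] = 2.7721, γ^t·E[r] = 0.950826, running G = 7.190421
t=4: π = [0.2083, 0.1639, 0.2427, 0.1860, 0.1990], E[r] = 2.7705, γ^t·E[r] = 0.665186, running G = 7.855607
t=5: π = [0.2081, 0.1637, 0.2438, 0.1859, 0.1985], E[r] = 2.7690, γ^t·E[r] = 0.465378, running G = 8.320985
t=6: π = [0.2084, 0.1638, 0.2435, 0.1859, 0.1985], E[r] = 2.7696, γ^t·E[r] = 0.325841, running G = 8.646826

G = 8.6468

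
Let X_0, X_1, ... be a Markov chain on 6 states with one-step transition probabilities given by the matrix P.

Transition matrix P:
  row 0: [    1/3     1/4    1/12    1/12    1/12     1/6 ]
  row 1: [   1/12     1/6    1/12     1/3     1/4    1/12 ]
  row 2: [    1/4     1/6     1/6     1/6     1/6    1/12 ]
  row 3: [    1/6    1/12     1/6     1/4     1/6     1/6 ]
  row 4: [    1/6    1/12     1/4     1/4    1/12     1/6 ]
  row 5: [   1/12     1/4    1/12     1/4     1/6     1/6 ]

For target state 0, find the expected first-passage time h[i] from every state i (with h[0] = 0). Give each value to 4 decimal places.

h = [0.0000, 6.9338, 5.8306, 6.3703, 6.3288, 7.0400]

First-step conditioning: h[0] = 0; for i ≠ 0, h[i] = 1 + Σ_k P[i][k]·h[k].
  h[1] = 1 + 1/6·h[1] + 1/12·h[2] + 1/3·h[3] + 1/4·h[4] + 1/12·h[5]
  h[2] = 1 + 1/6·h[1] + 1/6·h[2] + 1/6·h[3] + 1/6·h[4] + 1/12·h[5]
  h[3] = 1 + 1/12·h[1] + 1/6·h[2] + 1/4·h[3] + 1/6·h[4] + 1/6·h[5]
  h[4] = 1 + 1/12·h[1] + 1/4·h[2] + 1/4·h[3] + 1/12·h[4] + 1/6·h[5]
  h[5] = 1 + 1/4·h[1] + 1/12·h[2] + 1/4·h[3] + 1/6·h[4] + 1/6·h[5]
Solving the 5×5 linear system over states ≠ 0 gives exactly h = [0, 136284/19655, 22920/3931, 125208/19655, 124392/19655, 138372/19655] (h[0] = 0 is the target).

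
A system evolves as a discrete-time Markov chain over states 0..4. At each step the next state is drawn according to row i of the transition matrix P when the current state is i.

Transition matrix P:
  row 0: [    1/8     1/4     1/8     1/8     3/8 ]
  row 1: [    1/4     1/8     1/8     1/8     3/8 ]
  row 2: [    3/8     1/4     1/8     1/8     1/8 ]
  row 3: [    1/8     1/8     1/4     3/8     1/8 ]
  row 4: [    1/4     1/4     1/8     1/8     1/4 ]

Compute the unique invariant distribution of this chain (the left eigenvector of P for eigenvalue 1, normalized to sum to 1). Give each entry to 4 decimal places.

π = [0.2199, 0.2037, 0.1458, 0.1667, 0.2639]

Balance equations π_j = Σ_i π_i·P[i][j]:
  π_0 = 1/8·π_0 + 1/4·π_1 + 3/8·π_2 + 1/8·π_3 + 1/4·π_4
  π_1 = 1/4·π_0 + 1/8·π_1 + 1/4·π_2 + 1/8·π_3 + 1/4·π_4
  π_2 = 1/8·π_0 + 1/8·π_1 + 1/8·π_2 + 1/4·π_3 + 1/8·π_4
  π_3 = 1/8·π_0 + 1/8·π_1 + 1/8·π_2 + 3/8·π_3 + 1/8·π_4
  normalize: π_0 + π_1 + π_2 + π_3 + π_4 = 1
Solving the linear system gives exactly π = [95/432, 11/54, 7/48, 1/6, 19/72].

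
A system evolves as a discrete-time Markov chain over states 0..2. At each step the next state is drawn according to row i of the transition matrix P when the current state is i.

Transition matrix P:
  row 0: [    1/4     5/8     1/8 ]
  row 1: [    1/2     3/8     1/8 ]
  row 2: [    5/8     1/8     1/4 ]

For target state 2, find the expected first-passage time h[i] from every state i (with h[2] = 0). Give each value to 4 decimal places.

First-step conditioning: h[2] = 0; for i ≠ 2, h[i] = 1 + Σ_k P[i][k]·h[k].
  h[0] = 1 + 1/4·h[0] + 5/8·h[1]
  h[1] = 1 + 1/2·h[0] + 3/8·h[1]
Solving the 2×2 linear system over states ≠ 2 gives exactly h = [8, 8, 0] (h[2] = 0 is the target).

h = [8.0000, 8.0000, 0.0000]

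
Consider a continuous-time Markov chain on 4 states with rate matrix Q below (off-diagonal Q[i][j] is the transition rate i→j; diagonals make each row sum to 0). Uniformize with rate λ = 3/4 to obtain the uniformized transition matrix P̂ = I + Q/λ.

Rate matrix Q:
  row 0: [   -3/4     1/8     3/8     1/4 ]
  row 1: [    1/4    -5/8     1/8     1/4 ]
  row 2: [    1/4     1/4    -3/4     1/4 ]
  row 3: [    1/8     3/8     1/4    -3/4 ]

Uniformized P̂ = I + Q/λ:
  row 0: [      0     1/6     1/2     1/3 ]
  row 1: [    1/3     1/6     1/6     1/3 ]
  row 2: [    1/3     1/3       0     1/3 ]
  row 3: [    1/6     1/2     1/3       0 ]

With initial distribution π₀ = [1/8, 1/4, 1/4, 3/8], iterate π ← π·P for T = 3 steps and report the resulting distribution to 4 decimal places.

t=0: π = [0.1250, 0.2500, 0.2500, 0.3750]
t=1: π = [0.2292, 0.3333, 0.2292, 0.2083]
t=2: π = [0.2222, 0.2743, 0.2396, 0.2639]
t=3: π = [0.2153, 0.2946, 0.2448, 0.2454]

π = [0.2153, 0.2946, 0.2448, 0.2454]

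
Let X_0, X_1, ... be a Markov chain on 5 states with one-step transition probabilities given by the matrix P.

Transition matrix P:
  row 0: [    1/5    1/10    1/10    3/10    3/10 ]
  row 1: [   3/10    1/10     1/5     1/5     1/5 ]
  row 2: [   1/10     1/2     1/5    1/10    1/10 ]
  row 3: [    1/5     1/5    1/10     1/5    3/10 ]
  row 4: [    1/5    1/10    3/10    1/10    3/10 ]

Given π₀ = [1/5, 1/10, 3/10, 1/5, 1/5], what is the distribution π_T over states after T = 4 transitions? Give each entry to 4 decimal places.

t=0: π = [0.2000, 0.1000, 0.3000, 0.2000, 0.2000]
t=1: π = [0.1800, 0.2400, 0.1800, 0.1700, 0.2300]
t=2: π = [0.2060, 0.1890, 0.1880, 0.1770, 0.2400]
t=3: π = [0.2001, 0.1929, 0.1857, 0.1778, 0.2435]
t=4: π = [0.2007, 0.1921, 0.1866, 0.1771, 0.2436]

π = [0.2007, 0.1921, 0.1866, 0.1771, 0.2436]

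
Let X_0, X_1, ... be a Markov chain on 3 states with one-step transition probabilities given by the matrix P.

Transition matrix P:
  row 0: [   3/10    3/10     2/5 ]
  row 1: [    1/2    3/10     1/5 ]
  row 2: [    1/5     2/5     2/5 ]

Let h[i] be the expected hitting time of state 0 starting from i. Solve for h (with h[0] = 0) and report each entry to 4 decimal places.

First-step conditioning: h[0] = 0; for i ≠ 0, h[i] = 1 + Σ_k P[i][k]·h[k].
  h[1] = 1 + 3/10·h[1] + 1/5·h[2]
  h[2] = 1 + 2/5·h[1] + 2/5·h[2]
Solving the 2×2 linear system over states ≠ 0 gives exactly h = [0, 40/17, 55/17] (h[0] = 0 is the target).

h = [0.0000, 2.3529, 3.2353]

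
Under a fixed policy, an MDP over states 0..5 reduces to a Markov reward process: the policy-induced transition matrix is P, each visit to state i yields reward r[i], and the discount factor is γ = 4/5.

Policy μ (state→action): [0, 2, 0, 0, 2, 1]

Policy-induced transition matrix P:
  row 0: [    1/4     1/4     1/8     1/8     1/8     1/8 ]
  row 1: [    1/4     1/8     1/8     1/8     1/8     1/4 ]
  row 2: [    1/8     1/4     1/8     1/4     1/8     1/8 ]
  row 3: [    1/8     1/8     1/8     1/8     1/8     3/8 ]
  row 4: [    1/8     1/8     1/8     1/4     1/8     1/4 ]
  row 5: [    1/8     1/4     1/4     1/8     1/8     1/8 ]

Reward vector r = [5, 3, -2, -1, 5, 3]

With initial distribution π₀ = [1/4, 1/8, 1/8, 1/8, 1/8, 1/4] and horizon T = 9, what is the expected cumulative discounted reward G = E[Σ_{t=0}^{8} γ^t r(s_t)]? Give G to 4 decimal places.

t=0: π = [0.2500, 0.1250, 0.1250, 0.1250, 0.1250, 0.2500], E[r] = 2.6250, γ^t·E[r] = 2.625000, running G = 2.625000
t=1: π = [0.1719, 0.2031, 0.1563, 0.1563, 0.1250, 0.1875], E[r] = 2.1875, γ^t·E[r] = 1.750000, running G = 4.375000
t=2: π = [0.1719, 0.1895, 0.1484, 0.1602, 0.1250, 0.2051], E[r] = 2.2109, γ^t·E[r] = 1.415000, running G = 5.790000
t=3: π = [0.1702, 0.1907, 0.1506, 0.1592, 0.1250, 0.2043], E[r] = 2.2004, γ^t·E[r] = 1.126625, running G = 6.916625
t=4: π = [0.1701, 0.1906, 0.1505, 0.1595, 0.1250, 0.2043], E[r] = 2.1997, γ^t·E[r] = 0.900988, running G = 7.817613
t=5: π = [0.1701, 0.1906, 0.1505, 0.1594, 0.1250, 0.2043], E[r] = 2.1998, γ^t·E[r] = 0.720816, running G = 8.538429
t=6: π = [0.1701, 0.1906, 0.1505, 0.1594, 0.1250, 0.2043], E[r] = 2.1997, γ^t·E[r] = 0.576641, running G = 9.115070
t=7: π = [0.1701, 0.1906, 0.1505, 0.1594, 0.1250, 0.2043], E[r] = 2.1997, γ^t·E[r] = 0.461313, running G = 9.576383
t=8: π = [0.1701, 0.1906, 0.1505, 0.1594, 0.1250, 0.2043], E[r] = 2.1997, γ^t·E[r] = 0.369050, running G = 9.945433

G = 9.9454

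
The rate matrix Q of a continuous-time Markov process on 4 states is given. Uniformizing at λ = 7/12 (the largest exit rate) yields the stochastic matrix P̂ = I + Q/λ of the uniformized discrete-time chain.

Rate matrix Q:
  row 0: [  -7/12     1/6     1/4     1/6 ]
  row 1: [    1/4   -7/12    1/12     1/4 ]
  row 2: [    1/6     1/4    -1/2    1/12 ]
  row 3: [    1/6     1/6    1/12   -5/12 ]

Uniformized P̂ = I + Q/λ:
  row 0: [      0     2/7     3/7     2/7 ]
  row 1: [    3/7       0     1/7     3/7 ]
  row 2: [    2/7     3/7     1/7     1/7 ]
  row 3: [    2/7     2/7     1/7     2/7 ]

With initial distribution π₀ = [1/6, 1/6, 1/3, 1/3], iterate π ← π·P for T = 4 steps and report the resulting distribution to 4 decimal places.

π = [0.2510, 0.2448, 0.2134, 0.2909]

t=0: π = [0.1667, 0.1667, 0.3333, 0.3333]
t=1: π = [0.2619, 0.2857, 0.1905, 0.2619]
t=2: π = [0.2517, 0.2313, 0.2177, 0.2993]
t=3: π = [0.2468, 0.2507, 0.2148, 0.2877]
t=4: π = [0.2510, 0.2448, 0.2134, 0.2909]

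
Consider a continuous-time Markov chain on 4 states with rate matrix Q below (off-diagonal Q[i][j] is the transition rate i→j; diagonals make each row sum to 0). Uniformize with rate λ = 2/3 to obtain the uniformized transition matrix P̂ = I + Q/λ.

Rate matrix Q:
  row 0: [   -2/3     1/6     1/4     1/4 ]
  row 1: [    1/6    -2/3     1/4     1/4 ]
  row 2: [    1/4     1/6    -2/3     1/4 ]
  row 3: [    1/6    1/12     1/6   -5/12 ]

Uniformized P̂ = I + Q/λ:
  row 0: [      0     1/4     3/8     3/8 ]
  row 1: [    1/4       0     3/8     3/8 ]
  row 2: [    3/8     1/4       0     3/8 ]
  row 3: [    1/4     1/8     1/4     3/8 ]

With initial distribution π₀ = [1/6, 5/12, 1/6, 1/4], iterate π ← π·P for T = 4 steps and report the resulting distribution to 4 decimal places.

π = [0.2254, 0.1632, 0.2364, 0.3750]

t=0: π = [0.1667, 0.4167, 0.1667, 0.2500]
t=1: π = [0.2292, 0.1146, 0.2813, 0.3750]
t=2: π = [0.2279, 0.1745, 0.2227, 0.3750]
t=3: π = [0.2209, 0.1595, 0.2446, 0.3750]
t=4: π = [0.2254, 0.1632, 0.2364, 0.3750]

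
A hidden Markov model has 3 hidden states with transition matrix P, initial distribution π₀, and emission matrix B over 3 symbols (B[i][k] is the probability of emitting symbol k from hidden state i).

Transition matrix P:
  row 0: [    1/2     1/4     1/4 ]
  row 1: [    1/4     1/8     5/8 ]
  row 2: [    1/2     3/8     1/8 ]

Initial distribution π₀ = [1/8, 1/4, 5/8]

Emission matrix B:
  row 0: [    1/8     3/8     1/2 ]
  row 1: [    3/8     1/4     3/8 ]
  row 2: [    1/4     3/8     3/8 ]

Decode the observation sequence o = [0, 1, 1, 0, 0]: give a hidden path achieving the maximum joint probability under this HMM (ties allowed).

path = [2, 0, 0, 1, 2]

t=0: δ = [1.562e-02, 9.375e-02, 1.562e-01]  (obs o_0=0)
t=1: δ = [2.930e-02, 1.465e-02, 2.197e-02]  ψ = [2, 2, 1]  (obs o_1=1)
t=2: δ = [5.493e-03, 2.060e-03, 3.433e-03]  ψ = [0, 2, 1]  (obs o_2=1)
t=3: δ = [3.433e-04, 5.150e-04, 3.433e-04]  ψ = [0, 0, 0]  (obs o_3=0)
t=4: δ = [2.146e-05, 4.828e-05, 8.047e-05]  ψ = [0, 2, 1]  (obs o_4=0)
backtrack: best end state = 2; path = [2, 0, 0, 1, 2]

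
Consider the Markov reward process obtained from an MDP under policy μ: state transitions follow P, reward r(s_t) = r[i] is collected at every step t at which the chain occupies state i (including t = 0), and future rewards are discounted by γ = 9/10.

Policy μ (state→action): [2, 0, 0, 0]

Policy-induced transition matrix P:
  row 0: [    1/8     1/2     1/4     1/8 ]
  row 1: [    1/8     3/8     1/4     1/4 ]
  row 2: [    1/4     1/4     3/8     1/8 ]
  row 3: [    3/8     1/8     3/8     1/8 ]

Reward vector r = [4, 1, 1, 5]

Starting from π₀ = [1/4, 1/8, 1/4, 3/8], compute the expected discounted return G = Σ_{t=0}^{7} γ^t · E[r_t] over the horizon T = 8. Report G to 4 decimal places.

t=0: π = [0.2500, 0.1250, 0.2500, 0.3750], E[r] = 3.2500, γ^t·E[r] = 3.250000, running G = 3.250000
t=1: π = [0.2500, 0.2813, 0.3281, 0.1406], E[r] = 2.3125, γ^t·E[r] = 2.081250, running G = 5.331250
t=2: π = [0.2012, 0.3301, 0.3086, 0.1602], E[r] = 2.2441, γ^t·E[r] = 1.817754, running G = 7.149004
t=3: π = [0.2036, 0.3215, 0.3086, 0.1663], E[r] = 2.2759, γ^t·E[r] = 1.659116, running G = 8.808120
t=4: π = [0.2051, 0.3203, 0.3094, 0.1652], E[r] = 2.2762, γ^t·E[r] = 1.493404, running G = 10.301524
t=5: π = [0.2050, 0.3207, 0.3093, 0.1650], E[r] = 2.2751, γ^t·E[r] = 1.343399, running G = 11.644923
t=6: π = [0.2049, 0.3207, 0.3093, 0.1651], E[r] = 2.2751, γ^t·E[r] = 1.209087, running G = 12.854011
t=7: π = [0.2049, 0.3207, 0.3093, 0.1651], E[r] = 2.2751, γ^t·E[r] = 1.088196, running G = 13.942207

G = 13.9422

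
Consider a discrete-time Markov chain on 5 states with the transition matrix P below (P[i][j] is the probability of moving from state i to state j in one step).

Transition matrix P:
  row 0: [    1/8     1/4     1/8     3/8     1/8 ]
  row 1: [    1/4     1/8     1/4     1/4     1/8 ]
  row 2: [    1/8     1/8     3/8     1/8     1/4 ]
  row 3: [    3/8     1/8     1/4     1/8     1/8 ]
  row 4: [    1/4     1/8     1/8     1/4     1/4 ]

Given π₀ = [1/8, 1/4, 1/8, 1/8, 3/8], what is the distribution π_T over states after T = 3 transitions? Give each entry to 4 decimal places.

t=0: π = [0.1250, 0.2500, 0.1250, 0.1250, 0.3750]
t=1: π = [0.2344, 0.1406, 0.2031, 0.2344, 0.1875]
t=2: π = [0.2246, 0.1543, 0.2227, 0.2246, 0.1738]
t=3: π = [0.2222, 0.1531, 0.2280, 0.2222, 0.1746]

π = [0.2222, 0.1531, 0.2280, 0.2222, 0.1746]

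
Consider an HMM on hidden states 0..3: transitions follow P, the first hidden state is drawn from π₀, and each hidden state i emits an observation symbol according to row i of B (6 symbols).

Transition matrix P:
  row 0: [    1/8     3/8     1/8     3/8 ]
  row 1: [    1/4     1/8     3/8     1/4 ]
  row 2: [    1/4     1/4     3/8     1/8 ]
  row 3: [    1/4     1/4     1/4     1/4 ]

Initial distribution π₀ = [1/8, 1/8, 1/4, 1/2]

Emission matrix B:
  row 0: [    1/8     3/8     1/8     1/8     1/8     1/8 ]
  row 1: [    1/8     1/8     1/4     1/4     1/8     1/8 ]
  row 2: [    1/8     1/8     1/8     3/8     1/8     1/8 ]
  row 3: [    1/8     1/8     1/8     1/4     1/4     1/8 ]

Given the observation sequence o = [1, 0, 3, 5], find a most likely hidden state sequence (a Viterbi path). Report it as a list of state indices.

path = [0, 1, 2, 2]

t=0: δ = [4.688e-02, 1.562e-02, 3.125e-02, 6.250e-02]  (obs o_0=1)
t=1: δ = [1.953e-03, 2.197e-03, 1.953e-03, 2.197e-03]  ψ = [3, 0, 3, 0]  (obs o_1=0)
t=2: δ = [6.866e-05, 1.831e-04, 3.090e-04, 1.831e-04]  ψ = [1, 0, 1, 0]  (obs o_2=3)
t=3: δ = [9.656e-06, 9.656e-06, 1.448e-05, 5.722e-06]  ψ = [2, 2, 2, 1]  (obs o_3=5)
backtrack: best end state = 2; path = [0, 1, 2, 2]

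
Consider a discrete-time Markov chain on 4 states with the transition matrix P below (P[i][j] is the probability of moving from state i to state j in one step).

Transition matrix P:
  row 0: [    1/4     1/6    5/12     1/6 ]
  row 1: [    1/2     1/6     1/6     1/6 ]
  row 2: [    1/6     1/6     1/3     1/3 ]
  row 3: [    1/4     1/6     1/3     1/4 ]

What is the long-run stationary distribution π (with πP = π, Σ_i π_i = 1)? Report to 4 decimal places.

π = [0.2644, 0.1667, 0.3276, 0.2414]

Balance equations π_j = Σ_i π_i·P[i][j]:
  π_0 = 1/4·π_0 + 1/2·π_1 + 1/6·π_2 + 1/4·π_3
  π_1 = 1/6·π_0 + 1/6·π_1 + 1/6·π_2 + 1/6·π_3
  π_2 = 5/12·π_0 + 1/6·π_1 + 1/3·π_2 + 1/3·π_3
  normalize: π_0 + π_1 + π_2 + π_3 = 1
Solving the linear system gives exactly π = [23/87, 1/6, 19/58, 7/29].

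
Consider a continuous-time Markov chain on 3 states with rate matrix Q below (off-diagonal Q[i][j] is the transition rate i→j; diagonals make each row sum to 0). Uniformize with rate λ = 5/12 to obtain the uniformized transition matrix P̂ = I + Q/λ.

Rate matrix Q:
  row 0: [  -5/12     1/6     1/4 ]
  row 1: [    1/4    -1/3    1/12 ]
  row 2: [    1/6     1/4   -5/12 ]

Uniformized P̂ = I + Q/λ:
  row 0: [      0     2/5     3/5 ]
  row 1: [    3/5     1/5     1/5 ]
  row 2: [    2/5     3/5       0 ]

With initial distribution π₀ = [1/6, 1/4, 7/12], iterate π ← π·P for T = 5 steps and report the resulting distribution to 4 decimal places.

π = [0.3362, 0.3807, 0.2831]

t=0: π = [0.1667, 0.2500, 0.5833]
t=1: π = [0.3833, 0.4667, 0.1500]
t=2: π = [0.3400, 0.3367, 0.3233]
t=3: π = [0.3313, 0.3973, 0.2713]
t=4: π = [0.3469, 0.3748, 0.2783]
t=5: π = [0.3362, 0.3807, 0.2831]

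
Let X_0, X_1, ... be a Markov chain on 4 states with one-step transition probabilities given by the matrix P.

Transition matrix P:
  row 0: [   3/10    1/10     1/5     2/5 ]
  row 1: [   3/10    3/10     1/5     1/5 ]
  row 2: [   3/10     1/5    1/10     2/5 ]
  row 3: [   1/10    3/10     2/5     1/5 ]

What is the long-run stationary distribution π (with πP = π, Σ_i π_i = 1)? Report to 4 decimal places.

Balance equations π_j = Σ_i π_i·P[i][j]:
  π_0 = 3/10·π_0 + 3/10·π_1 + 3/10·π_2 + 1/10·π_3
  π_1 = 1/10·π_0 + 3/10·π_1 + 1/5·π_2 + 3/10·π_3
  π_2 = 1/5·π_0 + 1/5·π_1 + 1/10·π_2 + 2/5·π_3
  normalize: π_0 + π_1 + π_2 + π_3 = 1
Solving the linear system gives exactly π = [133/552, 21/92, 65/276, 163/552].

π = [0.2409, 0.2283, 0.2355, 0.2953]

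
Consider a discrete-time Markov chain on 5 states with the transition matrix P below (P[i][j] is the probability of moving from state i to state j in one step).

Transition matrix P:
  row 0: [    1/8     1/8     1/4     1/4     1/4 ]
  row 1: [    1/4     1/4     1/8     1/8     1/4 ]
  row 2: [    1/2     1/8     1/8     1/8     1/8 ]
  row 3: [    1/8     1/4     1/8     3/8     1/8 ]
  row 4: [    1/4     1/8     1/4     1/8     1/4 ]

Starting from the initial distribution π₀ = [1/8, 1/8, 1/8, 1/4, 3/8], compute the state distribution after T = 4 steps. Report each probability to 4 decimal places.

t=0: π = [0.1250, 0.1250, 0.1250, 0.2500, 0.3750]
t=1: π = [0.2344, 0.1719, 0.1875, 0.2031, 0.2031]
t=2: π = [0.2422, 0.1719, 0.1797, 0.2051, 0.2012]
t=3: π = [0.2390, 0.1721, 0.1804, 0.2065, 0.2019]
t=4: π = [0.2394, 0.1723, 0.1801, 0.2065, 0.2016]

π = [0.2394, 0.1723, 0.1801, 0.2065, 0.2016]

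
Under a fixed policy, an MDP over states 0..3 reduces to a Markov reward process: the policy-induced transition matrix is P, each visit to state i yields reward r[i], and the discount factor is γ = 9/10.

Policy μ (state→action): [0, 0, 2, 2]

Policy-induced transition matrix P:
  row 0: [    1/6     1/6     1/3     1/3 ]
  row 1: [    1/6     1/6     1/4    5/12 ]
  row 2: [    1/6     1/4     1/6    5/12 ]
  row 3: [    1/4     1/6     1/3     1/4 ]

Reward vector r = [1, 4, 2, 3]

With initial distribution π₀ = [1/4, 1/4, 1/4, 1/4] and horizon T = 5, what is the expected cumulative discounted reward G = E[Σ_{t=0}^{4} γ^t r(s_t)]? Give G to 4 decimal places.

t=0: π = [0.2500, 0.2500, 0.2500, 0.2500], E[r] = 2.5000, γ^t·E[r] = 2.500000, running G = 2.500000
t=1: π = [0.1875, 0.1875, 0.2708, 0.3542], E[r] = 2.5417, γ^t·E[r] = 2.287500, running G = 4.787500
t=2: π = [0.1962, 0.1892, 0.2726, 0.3420], E[r] = 2.5243, γ^t·E[r] = 2.044688, running G = 6.832188
t=3: π = [0.1952, 0.1894, 0.2721, 0.3433], E[r] = 2.5269, γ^t·E[r] = 1.842117, running G = 8.674305
t=4: π = [0.1953, 0.1893, 0.2722, 0.3432], E[r] = 2.5266, γ^t·E[r] = 1.657700, running G = 10.332004

G = 10.3320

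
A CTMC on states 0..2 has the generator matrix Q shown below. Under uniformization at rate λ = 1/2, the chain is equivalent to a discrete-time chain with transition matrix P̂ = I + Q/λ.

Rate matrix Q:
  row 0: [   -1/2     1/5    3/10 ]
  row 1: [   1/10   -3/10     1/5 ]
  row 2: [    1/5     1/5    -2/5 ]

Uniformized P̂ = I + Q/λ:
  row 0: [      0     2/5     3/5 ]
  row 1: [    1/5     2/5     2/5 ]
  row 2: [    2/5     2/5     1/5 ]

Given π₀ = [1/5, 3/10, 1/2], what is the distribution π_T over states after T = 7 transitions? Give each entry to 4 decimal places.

π = [0.2287, 0.4000, 0.3713]

t=0: π = [0.2000, 0.3000, 0.5000]
t=1: π = [0.2600, 0.4000, 0.3400]
t=2: π = [0.2160, 0.4000, 0.3840]
t=3: π = [0.2336, 0.4000, 0.3664]
t=4: π = [0.2266, 0.4000, 0.3734]
t=5: π = [0.2294, 0.4000, 0.3706]
t=6: π = [0.2282, 0.4000, 0.3718]
t=7: π = [0.2287, 0.4000, 0.3713]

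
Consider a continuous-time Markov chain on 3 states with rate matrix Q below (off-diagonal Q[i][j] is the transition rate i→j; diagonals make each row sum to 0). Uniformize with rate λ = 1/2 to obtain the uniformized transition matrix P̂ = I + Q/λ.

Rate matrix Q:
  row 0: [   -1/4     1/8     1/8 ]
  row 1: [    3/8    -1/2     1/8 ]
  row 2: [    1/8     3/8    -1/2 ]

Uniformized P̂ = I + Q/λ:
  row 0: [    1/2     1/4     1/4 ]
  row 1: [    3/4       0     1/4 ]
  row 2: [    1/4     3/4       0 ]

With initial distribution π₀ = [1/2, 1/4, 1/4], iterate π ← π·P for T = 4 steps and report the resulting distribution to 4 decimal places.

t=0: π = [0.5000, 0.2500, 0.2500]
t=1: π = [0.5000, 0.3125, 0.1875]
t=2: π = [0.5313, 0.2656, 0.2031]
t=3: π = [0.5156, 0.2852, 0.1992]
t=4: π = [0.5215, 0.2783, 0.2002]

π = [0.5215, 0.2783, 0.2002]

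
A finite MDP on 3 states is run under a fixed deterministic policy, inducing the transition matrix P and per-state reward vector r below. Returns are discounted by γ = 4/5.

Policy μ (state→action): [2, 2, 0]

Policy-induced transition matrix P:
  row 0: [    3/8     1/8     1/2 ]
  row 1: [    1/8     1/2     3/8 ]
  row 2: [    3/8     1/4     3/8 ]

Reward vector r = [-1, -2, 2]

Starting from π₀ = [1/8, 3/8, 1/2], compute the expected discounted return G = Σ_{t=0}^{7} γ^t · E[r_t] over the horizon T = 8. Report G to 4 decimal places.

t=0: π = [0.1250, 0.3750, 0.5000], E[r] = 0.1250, γ^t·E[r] = 0.125000, running G = 0.125000
t=1: π = [0.2813, 0.3281, 0.3906], E[r] = -0.1563, γ^t·E[r] = -0.125000, running G = 0.000000
t=2: π = [0.2930, 0.2969, 0.4102], E[r] = -0.0664, γ^t·E[r] = -0.042500, running G = -0.042500
t=3: π = [0.3008, 0.2876, 0.4116], E[r] = -0.0527, γ^t·E[r] = -0.027000, running G = -0.069500
t=4: π = [0.3031, 0.2843, 0.4126], E[r] = -0.0465, γ^t·E[r] = -0.019050, running G = -0.088550
t=5: π = [0.3039, 0.2832, 0.4129], E[r] = -0.0445, γ^t·E[r] = -0.014590, running G = -0.103140
t=6: π = [0.3042, 0.2828, 0.4130], E[r] = -0.0438, γ^t·E[r] = -0.011491, running G = -0.114631
t=7: π = [0.3043, 0.2827, 0.4130], E[r] = -0.0436, γ^t·E[r] = -0.009144, running G = -0.123775

G = -0.1238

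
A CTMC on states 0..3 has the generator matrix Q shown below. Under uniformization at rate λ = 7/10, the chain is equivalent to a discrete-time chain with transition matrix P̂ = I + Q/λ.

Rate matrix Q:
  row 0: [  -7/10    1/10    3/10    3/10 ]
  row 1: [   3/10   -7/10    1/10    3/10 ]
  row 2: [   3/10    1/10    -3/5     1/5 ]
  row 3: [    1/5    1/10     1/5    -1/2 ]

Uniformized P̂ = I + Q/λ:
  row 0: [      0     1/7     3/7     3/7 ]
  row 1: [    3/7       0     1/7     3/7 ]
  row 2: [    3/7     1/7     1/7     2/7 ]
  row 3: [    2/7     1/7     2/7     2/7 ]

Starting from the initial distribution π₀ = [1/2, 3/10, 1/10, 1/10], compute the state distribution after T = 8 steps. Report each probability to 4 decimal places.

t=0: π = [0.5000, 0.3000, 0.1000, 0.1000]
t=1: π = [0.2000, 0.1000, 0.3000, 0.4000]
t=2: π = [0.2857, 0.1286, 0.2571, 0.3286]
t=3: π = [0.2592, 0.1245, 0.2714, 0.3449]
t=4: π = [0.2682, 0.1251, 0.2662, 0.3405]
t=5: π = [0.2650, 0.1250, 0.2681, 0.3419]
t=6: π = [0.2662, 0.1250, 0.2674, 0.3414]
t=7: π = [0.2657, 0.1250, 0.2677, 0.3416]
t=8: π = [0.2659, 0.1250, 0.2676, 0.3415]

π = [0.2659, 0.1250, 0.2676, 0.3415]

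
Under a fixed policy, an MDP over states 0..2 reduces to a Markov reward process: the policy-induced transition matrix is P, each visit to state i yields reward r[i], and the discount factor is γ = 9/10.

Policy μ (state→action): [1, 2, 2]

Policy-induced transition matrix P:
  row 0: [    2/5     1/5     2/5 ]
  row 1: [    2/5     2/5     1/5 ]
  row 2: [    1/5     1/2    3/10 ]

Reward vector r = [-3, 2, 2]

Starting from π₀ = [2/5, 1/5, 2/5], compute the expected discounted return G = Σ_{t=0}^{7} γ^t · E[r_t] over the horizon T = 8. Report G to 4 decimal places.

t=0: π = [0.4000, 0.2000, 0.4000], E[r] = 0.0000, γ^t·E[r] = 0.000000, running G = 0.000000
t=1: π = [0.3200, 0.3600, 0.3200], E[r] = 0.4000, γ^t·E[r] = 0.360000, running G = 0.360000
t=2: π = [0.3360, 0.3680, 0.2960], E[r] = 0.3200, γ^t·E[r] = 0.259200, running G = 0.619200
t=3: π = [0.3408, 0.3624, 0.2968], E[r] = 0.2960, γ^t·E[r] = 0.215784, running G = 0.834984
t=4: π = [0.3406, 0.3615, 0.2978], E[r] = 0.2968, γ^t·E[r] = 0.194730, running G = 1.029714
t=5: π = [0.3404, 0.3617, 0.2979], E[r] = 0.2978, γ^t·E[r] = 0.175872, running G = 1.205586
t=6: π = [0.3404, 0.3617, 0.2979], E[r] = 0.2979, γ^t·E[r] = 0.158323, running G = 1.363909
t=7: π = [0.3404, 0.3617, 0.2979], E[r] = 0.2979, γ^t·E[r] = 0.142474, running G = 1.506383

G = 1.5064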